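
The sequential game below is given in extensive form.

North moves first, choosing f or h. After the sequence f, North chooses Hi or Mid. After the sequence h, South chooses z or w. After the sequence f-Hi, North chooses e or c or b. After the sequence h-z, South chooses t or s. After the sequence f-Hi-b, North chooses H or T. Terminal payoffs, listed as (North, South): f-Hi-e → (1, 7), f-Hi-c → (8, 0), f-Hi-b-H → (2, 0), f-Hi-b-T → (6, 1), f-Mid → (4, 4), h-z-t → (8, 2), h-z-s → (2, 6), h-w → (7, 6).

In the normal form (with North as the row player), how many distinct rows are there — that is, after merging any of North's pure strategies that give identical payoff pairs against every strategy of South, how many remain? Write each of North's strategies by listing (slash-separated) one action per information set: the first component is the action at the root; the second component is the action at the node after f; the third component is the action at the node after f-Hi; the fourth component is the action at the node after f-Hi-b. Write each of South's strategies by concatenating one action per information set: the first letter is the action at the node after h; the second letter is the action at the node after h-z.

North has 24 pure strategies: f/Hi/e/H, f/Hi/e/T, f/Hi/c/H, f/Hi/c/T, f/Hi/b/H, f/Hi/b/T, f/Mid/e/H, f/Mid/e/T, f/Mid/c/H, f/Mid/c/T, f/Mid/b/H, f/Mid/b/T, h/Hi/e/H, h/Hi/e/T, h/Hi/c/H, h/Hi/c/T, h/Hi/b/H, h/Hi/b/T, h/Mid/e/H, h/Mid/e/T, h/Mid/c/H, h/Mid/c/T, h/Mid/b/H, h/Mid/b/T. Columns: zt, zs, wt, ws.
{f/Hi/e/H, f/Hi/e/T} → row (1,7) (1,7) (1,7) (1,7)
{f/Hi/c/H, f/Hi/c/T} → row (8,0) (8,0) (8,0) (8,0)
{f/Hi/b/H} → row (2,0) (2,0) (2,0) (2,0)
{f/Hi/b/T} → row (6,1) (6,1) (6,1) (6,1)
{f/Mid/e/H, f/Mid/e/T, f/Mid/c/H, f/Mid/c/T, f/Mid/b/H, f/Mid/b/T} → row (4,4) (4,4) (4,4) (4,4)
{h/Hi/e/H, h/Hi/e/T, h/Hi/c/H, h/Hi/c/T, h/Hi/b/H, h/Hi/b/T, h/Mid/e/H, h/Mid/e/T, h/Mid/c/H, h/Mid/c/T, h/Mid/b/H, h/Mid/b/T} → row (8,2) (2,6) (7,6) (7,6)
That's 6 distinct rows out of 24 strategies.

6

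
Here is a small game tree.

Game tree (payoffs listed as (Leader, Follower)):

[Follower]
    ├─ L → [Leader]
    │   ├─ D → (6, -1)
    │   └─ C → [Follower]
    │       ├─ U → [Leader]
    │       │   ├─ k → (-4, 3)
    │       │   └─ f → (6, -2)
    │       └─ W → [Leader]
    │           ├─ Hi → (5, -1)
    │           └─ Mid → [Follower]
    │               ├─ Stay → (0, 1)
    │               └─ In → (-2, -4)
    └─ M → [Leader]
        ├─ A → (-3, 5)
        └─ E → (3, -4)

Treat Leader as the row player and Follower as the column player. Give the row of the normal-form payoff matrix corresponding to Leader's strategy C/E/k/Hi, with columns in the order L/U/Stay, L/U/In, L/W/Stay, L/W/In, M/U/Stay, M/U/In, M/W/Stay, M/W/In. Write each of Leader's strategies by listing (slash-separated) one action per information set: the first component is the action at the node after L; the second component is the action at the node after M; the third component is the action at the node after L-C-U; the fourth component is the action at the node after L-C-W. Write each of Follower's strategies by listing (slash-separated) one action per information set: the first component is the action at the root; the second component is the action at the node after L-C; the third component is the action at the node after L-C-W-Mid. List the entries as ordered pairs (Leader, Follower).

(-4,3) (-4,3) (5,-1) (5,-1) (3,-4) (3,-4) (3,-4) (3,-4)

vs L/U/Stay: Follower plays L → Leader plays C at [L] → Follower plays U at [L-C] → Leader plays k at [L-C-U] → (-4, 3)
vs L/U/In: Follower plays L → Leader plays C at [L] → Follower plays U at [L-C] → Leader plays k at [L-C-U] → (-4, 3)
vs L/W/Stay: Follower plays L → Leader plays C at [L] → Follower plays W at [L-C] → Leader plays Hi at [L-C-W] → (5, -1)
vs L/W/In: Follower plays L → Leader plays C at [L] → Follower plays W at [L-C] → Leader plays Hi at [L-C-W] → (5, -1)
vs M/U/Stay: Follower plays M → Leader plays E at [M] → (3, -4)
vs M/U/In: Follower plays M → Leader plays E at [M] → (3, -4)
vs M/W/Stay: Follower plays M → Leader plays E at [M] → (3, -4)
vs M/W/In: Follower plays M → Leader plays E at [M] → (3, -4)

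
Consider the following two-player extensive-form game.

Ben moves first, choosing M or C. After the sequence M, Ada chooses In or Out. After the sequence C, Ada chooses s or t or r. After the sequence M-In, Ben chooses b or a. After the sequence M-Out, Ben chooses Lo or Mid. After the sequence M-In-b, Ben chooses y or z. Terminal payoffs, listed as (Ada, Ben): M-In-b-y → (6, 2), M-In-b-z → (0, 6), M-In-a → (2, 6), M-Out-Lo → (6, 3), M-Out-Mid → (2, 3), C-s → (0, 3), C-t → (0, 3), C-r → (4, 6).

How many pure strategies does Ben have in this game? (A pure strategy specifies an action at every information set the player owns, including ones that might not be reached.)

Ben owns the root with actions {M, C} — two choices.
Ben owns the node after M-In with actions {b, a} — two choices.
Ben owns the node after M-Out with actions {Lo, Mid} — two choices.
Ben owns the node after M-In-b with actions {y, z} — two choices.
A pure strategy fixes one action at each information set independently, so the count is the product 2 × 2 × 2 × 2 = 16.
(For reference, Ada has 6 pure strategies, giving a 16×6 normal-form matrix.)

16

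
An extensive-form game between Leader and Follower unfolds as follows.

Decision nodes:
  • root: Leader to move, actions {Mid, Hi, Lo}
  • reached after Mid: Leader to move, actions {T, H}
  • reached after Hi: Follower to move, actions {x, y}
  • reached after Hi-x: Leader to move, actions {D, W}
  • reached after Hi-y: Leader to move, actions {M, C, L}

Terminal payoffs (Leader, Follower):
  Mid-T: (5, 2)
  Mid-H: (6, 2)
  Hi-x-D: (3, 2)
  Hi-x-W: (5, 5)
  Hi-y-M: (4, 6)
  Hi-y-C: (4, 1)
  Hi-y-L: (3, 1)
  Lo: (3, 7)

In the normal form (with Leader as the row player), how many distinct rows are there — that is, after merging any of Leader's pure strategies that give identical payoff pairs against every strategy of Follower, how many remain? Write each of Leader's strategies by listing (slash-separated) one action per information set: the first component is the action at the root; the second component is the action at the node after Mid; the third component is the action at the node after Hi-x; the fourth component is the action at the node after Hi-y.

9

Leader has 36 pure strategies: Mid/T/D/M, Mid/T/D/C, Mid/T/D/L, Mid/T/W/M, Mid/T/W/C, Mid/T/W/L, Mid/H/D/M, Mid/H/D/C, Mid/H/D/L, Mid/H/W/M, Mid/H/W/C, Mid/H/W/L, Hi/T/D/M, Hi/T/D/C, Hi/T/D/L, Hi/T/W/M, Hi/T/W/C, Hi/T/W/L, Hi/H/D/M, Hi/H/D/C, Hi/H/D/L, Hi/H/W/M, Hi/H/W/C, Hi/H/W/L, Lo/T/D/M, Lo/T/D/C, Lo/T/D/L, Lo/T/W/M, Lo/T/W/C, Lo/T/W/L, Lo/H/D/M, Lo/H/D/C, Lo/H/D/L, Lo/H/W/M, Lo/H/W/C, Lo/H/W/L. Columns: x, y.
{Mid/T/D/M, Mid/T/D/C, Mid/T/D/L, Mid/T/W/M, Mid/T/W/C, Mid/T/W/L} → row (5,2) (5,2)
{Mid/H/D/M, Mid/H/D/C, Mid/H/D/L, Mid/H/W/M, Mid/H/W/C, Mid/H/W/L} → row (6,2) (6,2)
{Hi/T/D/M, Hi/H/D/M} → row (3,2) (4,6)
{Hi/T/D/C, Hi/H/D/C} → row (3,2) (4,1)
{Hi/T/D/L, Hi/H/D/L} → row (3,2) (3,1)
{Hi/T/W/M, Hi/H/W/M} → row (5,5) (4,6)
{Hi/T/W/C, Hi/H/W/C} → row (5,5) (4,1)
{Hi/T/W/L, Hi/H/W/L} → row (5,5) (3,1)
{Lo/T/D/M, Lo/T/D/C, Lo/T/D/L, Lo/T/W/M, Lo/T/W/C, Lo/T/W/L, Lo/H/D/M, Lo/H/D/C, Lo/H/D/L, Lo/H/W/M, Lo/H/W/C, Lo/H/W/L} → row (3,7) (3,7)
That's 9 distinct rows out of 36 strategies.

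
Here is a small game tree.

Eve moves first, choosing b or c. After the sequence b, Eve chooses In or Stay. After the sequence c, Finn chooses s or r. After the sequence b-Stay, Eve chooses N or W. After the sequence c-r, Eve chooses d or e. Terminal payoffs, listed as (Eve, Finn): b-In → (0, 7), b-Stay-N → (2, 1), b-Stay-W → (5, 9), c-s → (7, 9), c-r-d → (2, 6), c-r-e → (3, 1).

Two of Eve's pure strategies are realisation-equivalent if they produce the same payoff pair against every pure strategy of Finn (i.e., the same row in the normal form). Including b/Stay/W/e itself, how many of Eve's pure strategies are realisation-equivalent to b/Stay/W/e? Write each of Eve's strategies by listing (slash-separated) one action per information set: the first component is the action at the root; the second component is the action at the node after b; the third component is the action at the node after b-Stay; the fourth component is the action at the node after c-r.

Row for b/Stay/W/e (columns s, r): (5,9) (5,9).
Under b/Stay/W/e, Eve's choice at the node after c-r can never be reached regardless of what Finn does, so varying those choices leaves every outcome unchanged.
Holding the reachable choices fixed and varying the unreachable one freely already gives 2 equivalent strategies.
No other strategy reproduces this row, so those 2 are the full class: b/Stay/W/d, b/Stay/W/e.

2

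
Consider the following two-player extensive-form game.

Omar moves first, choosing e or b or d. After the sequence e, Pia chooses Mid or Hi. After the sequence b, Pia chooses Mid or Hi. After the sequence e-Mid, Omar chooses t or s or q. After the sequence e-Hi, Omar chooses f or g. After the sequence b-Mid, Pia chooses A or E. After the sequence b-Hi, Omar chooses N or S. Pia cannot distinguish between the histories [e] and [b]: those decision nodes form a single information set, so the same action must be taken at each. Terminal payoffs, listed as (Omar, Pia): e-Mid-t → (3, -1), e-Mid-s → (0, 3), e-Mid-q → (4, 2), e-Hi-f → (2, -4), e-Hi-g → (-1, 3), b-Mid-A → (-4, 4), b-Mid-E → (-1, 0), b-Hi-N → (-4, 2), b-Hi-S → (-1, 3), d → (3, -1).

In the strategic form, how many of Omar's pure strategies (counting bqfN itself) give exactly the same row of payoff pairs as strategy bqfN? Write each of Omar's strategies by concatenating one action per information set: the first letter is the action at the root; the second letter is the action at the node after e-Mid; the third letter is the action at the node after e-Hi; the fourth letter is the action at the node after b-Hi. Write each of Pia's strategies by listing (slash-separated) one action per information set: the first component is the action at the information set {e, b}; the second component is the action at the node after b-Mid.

Row for bqfN (columns Mid/A, Mid/E, Hi/A, Hi/E): (-4,4) (-1,0) (-4,2) (-4,2).
Under bqfN, Omar's choice at the node after e-Mid and at the node after e-Hi can never be reached regardless of what Pia does, so varying those choices leaves every outcome unchanged.
Holding the reachable choices fixed and varying the unreachable ones freely already gives 3 × 2 = 6 equivalent strategies.
No other strategy reproduces this row, so those 6 are the full class: btfN, btgN, bsfN, bsgN, bqfN, bqgN.

6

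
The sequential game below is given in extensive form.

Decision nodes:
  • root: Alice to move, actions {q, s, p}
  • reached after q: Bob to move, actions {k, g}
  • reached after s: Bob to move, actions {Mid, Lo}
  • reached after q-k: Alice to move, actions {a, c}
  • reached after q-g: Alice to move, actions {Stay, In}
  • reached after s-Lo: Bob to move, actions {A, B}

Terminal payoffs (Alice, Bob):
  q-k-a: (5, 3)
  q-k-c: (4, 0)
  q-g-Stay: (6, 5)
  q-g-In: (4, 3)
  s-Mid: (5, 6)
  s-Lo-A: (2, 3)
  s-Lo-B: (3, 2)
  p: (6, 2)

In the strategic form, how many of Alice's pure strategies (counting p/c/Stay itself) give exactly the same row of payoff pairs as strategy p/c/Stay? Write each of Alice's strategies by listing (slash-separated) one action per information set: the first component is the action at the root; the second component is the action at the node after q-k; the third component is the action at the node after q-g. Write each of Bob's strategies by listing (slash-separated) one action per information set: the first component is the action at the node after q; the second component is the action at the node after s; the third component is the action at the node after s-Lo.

4

Row for p/c/Stay (columns k/Mid/A, k/Mid/B, k/Lo/A, k/Lo/B, g/Mid/A, g/Mid/B, g/Lo/A, g/Lo/B): (6,2) (6,2) (6,2) (6,2) (6,2) (6,2) (6,2) (6,2).
Under p/c/Stay, Alice's choice at the node after q-k and at the node after q-g can never be reached regardless of what Bob does, so varying those choices leaves every outcome unchanged.
Holding the reachable choices fixed and varying the unreachable ones freely already gives 2 × 2 = 4 equivalent strategies.
No other strategy reproduces this row, so those 4 are the full class: p/a/Stay, p/a/In, p/c/Stay, p/c/In.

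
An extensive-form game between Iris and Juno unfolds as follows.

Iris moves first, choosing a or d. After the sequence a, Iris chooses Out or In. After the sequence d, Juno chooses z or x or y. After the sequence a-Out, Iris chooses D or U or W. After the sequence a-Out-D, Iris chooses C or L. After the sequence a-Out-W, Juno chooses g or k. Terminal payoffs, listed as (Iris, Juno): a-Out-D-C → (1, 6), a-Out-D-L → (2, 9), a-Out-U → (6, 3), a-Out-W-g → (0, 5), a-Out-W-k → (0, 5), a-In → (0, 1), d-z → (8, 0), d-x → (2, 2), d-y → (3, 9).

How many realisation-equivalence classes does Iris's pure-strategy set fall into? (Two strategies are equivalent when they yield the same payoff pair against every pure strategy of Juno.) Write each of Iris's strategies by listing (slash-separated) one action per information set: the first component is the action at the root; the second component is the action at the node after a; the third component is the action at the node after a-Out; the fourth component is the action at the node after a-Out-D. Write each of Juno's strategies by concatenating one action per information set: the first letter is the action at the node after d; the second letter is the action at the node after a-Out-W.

6

Iris has 24 pure strategies: a/Out/D/C, a/Out/D/L, a/Out/U/C, a/Out/U/L, a/Out/W/C, a/Out/W/L, a/In/D/C, a/In/D/L, a/In/U/C, a/In/U/L, a/In/W/C, a/In/W/L, d/Out/D/C, d/Out/D/L, d/Out/U/C, d/Out/U/L, d/Out/W/C, d/Out/W/L, d/In/D/C, d/In/D/L, d/In/U/C, d/In/U/L, d/In/W/C, d/In/W/L. Columns: zg, zk, xg, xk, yg, yk.
{a/Out/D/C} → row (1,6) (1,6) (1,6) (1,6) (1,6) (1,6)
{a/Out/D/L} → row (2,9) (2,9) (2,9) (2,9) (2,9) (2,9)
{a/Out/U/C, a/Out/U/L} → row (6,3) (6,3) (6,3) (6,3) (6,3) (6,3)
{a/Out/W/C, a/Out/W/L} → row (0,5) (0,5) (0,5) (0,5) (0,5) (0,5)
{a/In/D/C, a/In/D/L, a/In/U/C, a/In/U/L, a/In/W/C, a/In/W/L} → row (0,1) (0,1) (0,1) (0,1) (0,1) (0,1)
{d/Out/D/C, d/Out/D/L, d/Out/U/C, d/Out/U/L, d/Out/W/C, d/Out/W/L, d/In/D/C, d/In/D/L, d/In/U/C, d/In/U/L, d/In/W/C, d/In/W/L} → row (8,0) (8,0) (2,2) (2,2) (3,9) (3,9)
That's 6 distinct rows out of 24 strategies.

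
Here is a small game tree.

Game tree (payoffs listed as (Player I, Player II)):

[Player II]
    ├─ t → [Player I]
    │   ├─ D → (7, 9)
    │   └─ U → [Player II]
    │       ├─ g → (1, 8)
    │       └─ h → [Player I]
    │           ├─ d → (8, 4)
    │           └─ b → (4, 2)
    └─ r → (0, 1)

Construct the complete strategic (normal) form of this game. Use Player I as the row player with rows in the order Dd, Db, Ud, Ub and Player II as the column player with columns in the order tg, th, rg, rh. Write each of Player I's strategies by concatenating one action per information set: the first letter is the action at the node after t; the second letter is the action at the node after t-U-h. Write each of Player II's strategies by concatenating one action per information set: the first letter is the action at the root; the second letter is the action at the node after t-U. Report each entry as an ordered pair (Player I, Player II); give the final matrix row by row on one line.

           tg       th       rg       rh
  Dd    (7,9)    (7,9)    (0,1)    (0,1)
  Db    (7,9)    (7,9)    (0,1)    (0,1)
  Ud    (1,8)    (8,4)    (0,1)    (0,1)
  Ub    (1,8)    (4,2)    (0,1)    (0,1)

Dd: (7,9) (7,9) (0,1) (0,1) | Db: (7,9) (7,9) (0,1) (0,1) | Ud: (1,8) (8,4) (0,1) (0,1) | Ub: (1,8) (4,2) (0,1) (0,1)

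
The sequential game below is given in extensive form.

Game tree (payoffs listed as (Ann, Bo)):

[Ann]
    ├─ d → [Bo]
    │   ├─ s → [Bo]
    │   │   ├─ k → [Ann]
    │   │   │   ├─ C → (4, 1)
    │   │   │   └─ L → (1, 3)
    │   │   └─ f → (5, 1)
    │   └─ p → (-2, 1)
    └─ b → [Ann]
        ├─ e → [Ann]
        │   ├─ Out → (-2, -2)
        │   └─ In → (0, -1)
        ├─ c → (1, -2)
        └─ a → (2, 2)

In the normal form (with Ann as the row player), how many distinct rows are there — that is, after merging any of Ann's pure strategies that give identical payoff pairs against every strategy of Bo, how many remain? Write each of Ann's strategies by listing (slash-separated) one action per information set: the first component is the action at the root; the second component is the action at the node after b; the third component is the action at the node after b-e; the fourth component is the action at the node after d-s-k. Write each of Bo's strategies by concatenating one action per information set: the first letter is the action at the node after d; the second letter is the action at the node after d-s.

6

Ann has 24 pure strategies: d/e/Out/C, d/e/Out/L, d/e/In/C, d/e/In/L, d/c/Out/C, d/c/Out/L, d/c/In/C, d/c/In/L, d/a/Out/C, d/a/Out/L, d/a/In/C, d/a/In/L, b/e/Out/C, b/e/Out/L, b/e/In/C, b/e/In/L, b/c/Out/C, b/c/Out/L, b/c/In/C, b/c/In/L, b/a/Out/C, b/a/Out/L, b/a/In/C, b/a/In/L. Columns: sk, sf, pk, pf.
{d/e/Out/C, d/e/In/C, d/c/Out/C, d/c/In/C, d/a/Out/C, d/a/In/C} → row (4,1) (5,1) (-2,1) (-2,1)
{d/e/Out/L, d/e/In/L, d/c/Out/L, d/c/In/L, d/a/Out/L, d/a/In/L} → row (1,3) (5,1) (-2,1) (-2,1)
{b/e/Out/C, b/e/Out/L} → row (-2,-2) (-2,-2) (-2,-2) (-2,-2)
{b/e/In/C, b/e/In/L} → row (0,-1) (0,-1) (0,-1) (0,-1)
{b/c/Out/C, b/c/Out/L, b/c/In/C, b/c/In/L} → row (1,-2) (1,-2) (1,-2) (1,-2)
{b/a/Out/C, b/a/Out/L, b/a/In/C, b/a/In/L} → row (2,2) (2,2) (2,2) (2,2)
That's 6 distinct rows out of 24 strategies.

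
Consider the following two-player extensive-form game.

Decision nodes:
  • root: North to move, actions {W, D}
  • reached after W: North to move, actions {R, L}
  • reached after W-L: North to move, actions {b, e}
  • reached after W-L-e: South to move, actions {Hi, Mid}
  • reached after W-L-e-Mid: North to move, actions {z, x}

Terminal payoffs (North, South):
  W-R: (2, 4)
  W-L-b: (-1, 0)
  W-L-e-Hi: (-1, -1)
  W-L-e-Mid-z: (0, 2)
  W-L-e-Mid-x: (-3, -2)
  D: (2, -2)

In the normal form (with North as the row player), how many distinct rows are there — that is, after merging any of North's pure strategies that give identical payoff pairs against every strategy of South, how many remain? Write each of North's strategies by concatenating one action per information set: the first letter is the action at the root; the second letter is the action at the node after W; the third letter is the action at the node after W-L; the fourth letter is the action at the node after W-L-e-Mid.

North has 16 pure strategies: WRbz, WRbx, WRez, WRex, WLbz, WLbx, WLez, WLex, DRbz, DRbx, DRez, DRex, DLbz, DLbx, DLez, DLex. Columns: Hi, Mid.
{WRbz, WRbx, WRez, WRex} → row (2,4) (2,4)
{WLbz, WLbx} → row (-1,0) (-1,0)
{WLez} → row (-1,-1) (0,2)
{WLex} → row (-1,-1) (-3,-2)
{DRbz, DRbx, DRez, DRex, DLbz, DLbx, DLez, DLex} → row (2,-2) (2,-2)
That's 5 distinct rows out of 16 strategies.

5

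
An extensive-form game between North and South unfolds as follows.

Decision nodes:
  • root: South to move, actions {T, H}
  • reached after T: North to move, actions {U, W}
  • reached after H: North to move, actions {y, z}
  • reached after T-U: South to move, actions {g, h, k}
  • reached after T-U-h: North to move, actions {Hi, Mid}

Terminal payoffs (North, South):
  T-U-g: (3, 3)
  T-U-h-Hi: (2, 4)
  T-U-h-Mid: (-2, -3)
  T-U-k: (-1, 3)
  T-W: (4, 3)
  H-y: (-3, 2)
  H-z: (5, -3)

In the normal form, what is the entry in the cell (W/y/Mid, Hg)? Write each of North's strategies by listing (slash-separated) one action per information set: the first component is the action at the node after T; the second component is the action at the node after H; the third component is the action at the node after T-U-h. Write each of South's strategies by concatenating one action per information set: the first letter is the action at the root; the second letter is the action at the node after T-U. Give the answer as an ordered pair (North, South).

(-3, 2)

Trace the play path from the root:
  South plays H
  North plays y at [H]
→ terminal payoff (-3, 2).
(North's choice at the node after T is never reached on this path, so it doesn't affect the outcome.)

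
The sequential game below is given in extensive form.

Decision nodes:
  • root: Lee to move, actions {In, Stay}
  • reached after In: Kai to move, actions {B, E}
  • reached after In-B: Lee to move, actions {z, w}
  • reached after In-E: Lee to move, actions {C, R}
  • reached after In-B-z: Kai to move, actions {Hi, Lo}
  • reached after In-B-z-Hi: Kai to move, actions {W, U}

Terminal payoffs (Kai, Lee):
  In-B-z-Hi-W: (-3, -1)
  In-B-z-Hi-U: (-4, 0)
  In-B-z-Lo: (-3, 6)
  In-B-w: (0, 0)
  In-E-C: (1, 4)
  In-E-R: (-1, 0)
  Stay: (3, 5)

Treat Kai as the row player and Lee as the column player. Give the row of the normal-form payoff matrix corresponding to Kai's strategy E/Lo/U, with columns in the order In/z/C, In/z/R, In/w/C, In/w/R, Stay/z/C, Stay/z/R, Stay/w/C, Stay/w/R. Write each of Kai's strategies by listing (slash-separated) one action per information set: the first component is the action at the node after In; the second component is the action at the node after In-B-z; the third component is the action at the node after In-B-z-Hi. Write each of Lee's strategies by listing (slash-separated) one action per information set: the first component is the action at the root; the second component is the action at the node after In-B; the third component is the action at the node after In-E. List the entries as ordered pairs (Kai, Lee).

vs In/z/C: Lee plays In → Kai plays E at [In] → Lee plays C at [In-E] → (1, 4)
vs In/z/R: Lee plays In → Kai plays E at [In] → Lee plays R at [In-E] → (-1, 0)
vs In/w/C: Lee plays In → Kai plays E at [In] → Lee plays C at [In-E] → (1, 4)
vs In/w/R: Lee plays In → Kai plays E at [In] → Lee plays R at [In-E] → (-1, 0)
vs Stay/z/C: Lee plays Stay → (3, 5)
vs Stay/z/R: Lee plays Stay → (3, 5)
vs Stay/w/C: Lee plays Stay → (3, 5)
vs Stay/w/R: Lee plays Stay → (3, 5)

(1,4) (-1,0) (1,4) (-1,0) (3,5) (3,5) (3,5) (3,5)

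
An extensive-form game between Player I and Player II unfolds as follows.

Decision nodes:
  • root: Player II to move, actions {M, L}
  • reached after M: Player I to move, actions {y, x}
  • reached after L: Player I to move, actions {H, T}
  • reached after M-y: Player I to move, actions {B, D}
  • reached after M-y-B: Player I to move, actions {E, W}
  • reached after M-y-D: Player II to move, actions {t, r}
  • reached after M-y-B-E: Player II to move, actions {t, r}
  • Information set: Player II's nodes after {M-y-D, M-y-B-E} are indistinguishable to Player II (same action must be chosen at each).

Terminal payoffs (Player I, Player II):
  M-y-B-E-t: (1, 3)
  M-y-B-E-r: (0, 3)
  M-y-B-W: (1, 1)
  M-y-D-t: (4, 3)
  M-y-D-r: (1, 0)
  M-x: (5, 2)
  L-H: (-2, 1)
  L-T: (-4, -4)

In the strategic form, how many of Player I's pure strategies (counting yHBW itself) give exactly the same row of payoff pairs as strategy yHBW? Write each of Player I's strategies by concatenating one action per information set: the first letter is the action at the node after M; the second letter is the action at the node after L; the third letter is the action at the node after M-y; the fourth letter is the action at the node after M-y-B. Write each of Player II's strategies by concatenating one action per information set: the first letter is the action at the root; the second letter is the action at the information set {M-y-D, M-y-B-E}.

Row for yHBW (columns Mt, Mr, Lt, Lr): (1,1) (1,1) (-2,1) (-2,1).
Every one of Player I's information sets is on the play path for some reply by Player II when Player I follows yHBW.
Changing the action at any of them therefore changes at least one column, so only yHBW itself gives this row.

1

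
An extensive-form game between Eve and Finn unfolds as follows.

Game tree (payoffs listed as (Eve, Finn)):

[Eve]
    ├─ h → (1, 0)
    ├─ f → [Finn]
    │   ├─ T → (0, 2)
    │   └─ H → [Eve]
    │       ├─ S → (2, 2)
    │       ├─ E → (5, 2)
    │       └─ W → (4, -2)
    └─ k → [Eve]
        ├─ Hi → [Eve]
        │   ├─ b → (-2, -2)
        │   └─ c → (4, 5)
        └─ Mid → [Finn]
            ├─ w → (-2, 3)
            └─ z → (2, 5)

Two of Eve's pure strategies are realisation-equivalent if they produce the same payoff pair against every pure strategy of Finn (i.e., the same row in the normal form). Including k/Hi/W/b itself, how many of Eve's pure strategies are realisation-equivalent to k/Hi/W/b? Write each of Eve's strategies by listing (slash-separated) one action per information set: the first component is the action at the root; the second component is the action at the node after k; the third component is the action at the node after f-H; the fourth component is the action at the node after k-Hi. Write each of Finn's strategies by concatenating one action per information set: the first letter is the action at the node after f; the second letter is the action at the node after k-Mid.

Row for k/Hi/W/b (columns Tw, Tz, Hw, Hz): (-2,-2) (-2,-2) (-2,-2) (-2,-2).
Under k/Hi/W/b, Eve's choice at the node after f-H can never be reached regardless of what Finn does, so varying those choices leaves every outcome unchanged.
Holding the reachable choices fixed and varying the unreachable one freely already gives 3 equivalent strategies.
No other strategy reproduces this row, so those 3 are the full class: k/Hi/S/b, k/Hi/E/b, k/Hi/W/b.

3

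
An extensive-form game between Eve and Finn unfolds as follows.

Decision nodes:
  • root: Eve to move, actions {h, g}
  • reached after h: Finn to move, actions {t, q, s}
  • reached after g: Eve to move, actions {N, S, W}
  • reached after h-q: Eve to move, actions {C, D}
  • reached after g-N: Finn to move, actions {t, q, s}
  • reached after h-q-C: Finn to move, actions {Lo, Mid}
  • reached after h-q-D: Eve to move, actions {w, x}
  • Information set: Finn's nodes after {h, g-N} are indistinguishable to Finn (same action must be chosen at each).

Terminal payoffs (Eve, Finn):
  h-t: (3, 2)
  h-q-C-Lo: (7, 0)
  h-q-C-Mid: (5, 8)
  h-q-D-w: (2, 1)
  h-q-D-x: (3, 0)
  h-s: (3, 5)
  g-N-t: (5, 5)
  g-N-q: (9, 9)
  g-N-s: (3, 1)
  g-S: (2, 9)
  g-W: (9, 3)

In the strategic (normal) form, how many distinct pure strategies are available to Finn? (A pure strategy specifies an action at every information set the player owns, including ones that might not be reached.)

6

Finn owns the information set {h, g-N} with actions {t, q, s} — three choices.
Finn owns the node after h-q-C with actions {Lo, Mid} — two choices.
A pure strategy fixes one action at each information set independently, so the count is the product 3 × 2 = 6.
(For reference, Eve has 24 pure strategies, giving a 6×24 normal-form matrix.)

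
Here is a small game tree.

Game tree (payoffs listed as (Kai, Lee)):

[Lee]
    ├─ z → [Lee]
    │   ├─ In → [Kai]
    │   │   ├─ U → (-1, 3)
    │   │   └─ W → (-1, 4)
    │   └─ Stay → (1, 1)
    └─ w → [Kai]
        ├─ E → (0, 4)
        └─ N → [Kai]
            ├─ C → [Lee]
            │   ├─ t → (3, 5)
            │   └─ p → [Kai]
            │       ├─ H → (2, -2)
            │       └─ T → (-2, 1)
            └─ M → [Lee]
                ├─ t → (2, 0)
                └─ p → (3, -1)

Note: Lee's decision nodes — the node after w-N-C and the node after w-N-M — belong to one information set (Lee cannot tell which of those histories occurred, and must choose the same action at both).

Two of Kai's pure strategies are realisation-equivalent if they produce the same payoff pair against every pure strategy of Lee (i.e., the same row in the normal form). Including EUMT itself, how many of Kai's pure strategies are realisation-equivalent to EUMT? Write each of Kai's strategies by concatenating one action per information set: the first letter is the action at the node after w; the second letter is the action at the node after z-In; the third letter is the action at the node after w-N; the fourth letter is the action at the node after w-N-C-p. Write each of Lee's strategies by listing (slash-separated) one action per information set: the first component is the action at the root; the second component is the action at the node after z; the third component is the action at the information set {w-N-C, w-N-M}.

Row for EUMT (columns z/In/t, z/In/p, z/Stay/t, z/Stay/p, w/In/t, w/In/p, w/Stay/t, w/Stay/p): (-1,3) (-1,3) (1,1) (1,1) (0,4) (0,4) (0,4) (0,4).
Under EUMT, Kai's choice at the node after w-N and at the node after w-N-C-p can never be reached regardless of what Lee does, so varying those choices leaves every outcome unchanged.
Holding the reachable choices fixed and varying the unreachable ones freely already gives 2 × 2 = 4 equivalent strategies.
No other strategy reproduces this row, so those 4 are the full class: EUCH, EUCT, EUMH, EUMT.

4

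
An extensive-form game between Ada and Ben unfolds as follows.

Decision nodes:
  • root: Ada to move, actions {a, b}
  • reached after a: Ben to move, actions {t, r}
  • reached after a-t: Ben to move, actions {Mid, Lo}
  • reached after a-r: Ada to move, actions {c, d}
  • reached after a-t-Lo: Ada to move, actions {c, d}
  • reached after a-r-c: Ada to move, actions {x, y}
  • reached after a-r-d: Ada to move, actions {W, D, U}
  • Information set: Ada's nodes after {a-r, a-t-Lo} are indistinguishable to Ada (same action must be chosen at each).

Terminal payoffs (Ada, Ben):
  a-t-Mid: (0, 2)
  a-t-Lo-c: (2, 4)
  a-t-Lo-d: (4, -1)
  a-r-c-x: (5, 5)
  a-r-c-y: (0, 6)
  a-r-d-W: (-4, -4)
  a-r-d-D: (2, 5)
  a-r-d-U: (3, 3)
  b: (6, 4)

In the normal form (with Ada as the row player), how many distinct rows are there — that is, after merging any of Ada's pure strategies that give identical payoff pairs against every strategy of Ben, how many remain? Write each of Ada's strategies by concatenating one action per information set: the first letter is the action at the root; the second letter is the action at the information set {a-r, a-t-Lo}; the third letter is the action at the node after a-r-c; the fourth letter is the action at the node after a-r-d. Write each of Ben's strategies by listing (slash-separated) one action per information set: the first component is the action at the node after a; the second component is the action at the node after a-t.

6

Ada has 24 pure strategies: acxW, acxD, acxU, acyW, acyD, acyU, adxW, adxD, adxU, adyW, adyD, adyU, bcxW, bcxD, bcxU, bcyW, bcyD, bcyU, bdxW, bdxD, bdxU, bdyW, bdyD, bdyU. Columns: t/Mid, t/Lo, r/Mid, r/Lo.
{acxW, acxD, acxU} → row (0,2) (2,4) (5,5) (5,5)
{acyW, acyD, acyU} → row (0,2) (2,4) (0,6) (0,6)
{adxW, adyW} → row (0,2) (4,-1) (-4,-4) (-4,-4)
{adxD, adyD} → row (0,2) (4,-1) (2,5) (2,5)
{adxU, adyU} → row (0,2) (4,-1) (3,3) (3,3)
{bcxW, bcxD, bcxU, bcyW, bcyD, bcyU, bdxW, bdxD, bdxU, bdyW, bdyD, bdyU} → row (6,4) (6,4) (6,4) (6,4)
That's 6 distinct rows out of 24 strategies.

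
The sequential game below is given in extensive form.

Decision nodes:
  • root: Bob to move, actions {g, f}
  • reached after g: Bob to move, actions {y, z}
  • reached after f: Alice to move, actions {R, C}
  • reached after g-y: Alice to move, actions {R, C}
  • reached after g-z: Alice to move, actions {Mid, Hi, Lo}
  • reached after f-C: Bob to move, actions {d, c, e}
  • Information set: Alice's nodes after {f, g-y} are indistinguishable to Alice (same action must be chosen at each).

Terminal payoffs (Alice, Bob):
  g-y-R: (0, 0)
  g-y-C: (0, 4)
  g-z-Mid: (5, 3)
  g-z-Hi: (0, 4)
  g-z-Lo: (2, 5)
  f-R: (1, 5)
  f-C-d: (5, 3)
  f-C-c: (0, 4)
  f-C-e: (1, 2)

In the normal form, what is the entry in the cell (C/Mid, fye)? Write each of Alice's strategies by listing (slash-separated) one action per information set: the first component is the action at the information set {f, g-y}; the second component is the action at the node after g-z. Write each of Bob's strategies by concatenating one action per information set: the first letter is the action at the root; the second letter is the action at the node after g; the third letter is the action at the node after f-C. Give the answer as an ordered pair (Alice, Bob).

Trace the play path from the root:
  Bob plays f
  Alice plays C at [f]
  Bob plays e at [f-C]
→ terminal payoff (1, 2).
(Alice's choice at the node after g-z is never reached on this path, so it doesn't affect the outcome.)

(1, 2)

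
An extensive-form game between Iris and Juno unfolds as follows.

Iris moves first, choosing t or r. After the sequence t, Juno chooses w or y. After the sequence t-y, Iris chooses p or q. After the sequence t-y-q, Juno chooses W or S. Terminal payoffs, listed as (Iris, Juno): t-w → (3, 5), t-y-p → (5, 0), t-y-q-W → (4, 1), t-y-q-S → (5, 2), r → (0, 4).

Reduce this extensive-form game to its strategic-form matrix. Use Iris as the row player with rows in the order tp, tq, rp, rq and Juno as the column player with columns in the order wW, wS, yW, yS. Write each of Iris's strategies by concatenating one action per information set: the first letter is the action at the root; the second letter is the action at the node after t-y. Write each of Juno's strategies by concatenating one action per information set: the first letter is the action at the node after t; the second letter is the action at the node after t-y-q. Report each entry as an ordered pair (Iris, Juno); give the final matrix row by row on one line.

Row tp: wW→(3,5), wS→(3,5), yW→(5,0), yS→(5,0)
Row tq: wW→(3,5), wS→(3,5), yW→(4,1), yS→(5,2)
Row rp: wW→(0,4), wS→(0,4), yW→(0,4), yS→(0,4)
Row rq: wW→(0,4), wS→(0,4), yW→(0,4), yS→(0,4)

tp: (3,5) (3,5) (5,0) (5,0) | tq: (3,5) (3,5) (4,1) (5,2) | rp: (0,4) (0,4) (0,4) (0,4) | rq: (0,4) (0,4) (0,4) (0,4)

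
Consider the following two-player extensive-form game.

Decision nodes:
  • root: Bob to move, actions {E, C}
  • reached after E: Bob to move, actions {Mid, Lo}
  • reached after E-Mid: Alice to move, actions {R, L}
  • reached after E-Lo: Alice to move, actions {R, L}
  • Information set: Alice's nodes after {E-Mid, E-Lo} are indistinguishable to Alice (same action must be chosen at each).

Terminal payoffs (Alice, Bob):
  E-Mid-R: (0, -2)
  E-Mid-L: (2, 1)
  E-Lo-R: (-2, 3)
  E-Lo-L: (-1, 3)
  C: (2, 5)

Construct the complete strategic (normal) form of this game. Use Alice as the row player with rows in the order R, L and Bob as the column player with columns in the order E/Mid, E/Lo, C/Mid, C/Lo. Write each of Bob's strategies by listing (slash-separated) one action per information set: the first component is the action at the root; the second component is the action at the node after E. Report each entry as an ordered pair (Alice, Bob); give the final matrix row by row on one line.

Row R: E/Mid→(0,-2), E/Lo→(-2,3), C/Mid→(2,5), C/Lo→(2,5)
Row L: E/Mid→(2,1), E/Lo→(-1,3), C/Mid→(2,5), C/Lo→(2,5)

R: (0,-2) (-2,3) (2,5) (2,5) | L: (2,1) (-1,3) (2,5) (2,5)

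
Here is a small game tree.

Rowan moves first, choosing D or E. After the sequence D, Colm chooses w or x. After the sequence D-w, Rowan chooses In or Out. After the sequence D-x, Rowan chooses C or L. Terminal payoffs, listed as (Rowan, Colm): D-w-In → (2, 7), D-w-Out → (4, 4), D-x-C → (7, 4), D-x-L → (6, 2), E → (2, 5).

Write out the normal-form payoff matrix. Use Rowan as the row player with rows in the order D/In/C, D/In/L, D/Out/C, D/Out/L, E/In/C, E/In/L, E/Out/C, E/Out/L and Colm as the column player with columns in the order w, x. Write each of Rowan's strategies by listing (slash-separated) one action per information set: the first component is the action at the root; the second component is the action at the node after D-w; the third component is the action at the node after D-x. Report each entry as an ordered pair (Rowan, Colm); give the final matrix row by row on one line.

D/In/C: (2,7) (7,4) | D/In/L: (2,7) (6,2) | D/Out/C: (4,4) (7,4) | D/Out/L: (4,4) (6,2) | E/In/C: (2,5) (2,5) | E/In/L: (2,5) (2,5) | E/Out/C: (2,5) (2,5) | E/Out/L: (2,5) (2,5)

               w        x
 D/In/C    (2,7)    (7,4)
 D/In/L    (2,7)    (6,2)
D/Out/C    (4,4)    (7,4)
D/Out/L    (4,4)    (6,2)
 E/In/C    (2,5)    (2,5)
 E/In/L    (2,5)    (2,5)
E/Out/C    (2,5)    (2,5)
E/Out/L    (2,5)    (2,5)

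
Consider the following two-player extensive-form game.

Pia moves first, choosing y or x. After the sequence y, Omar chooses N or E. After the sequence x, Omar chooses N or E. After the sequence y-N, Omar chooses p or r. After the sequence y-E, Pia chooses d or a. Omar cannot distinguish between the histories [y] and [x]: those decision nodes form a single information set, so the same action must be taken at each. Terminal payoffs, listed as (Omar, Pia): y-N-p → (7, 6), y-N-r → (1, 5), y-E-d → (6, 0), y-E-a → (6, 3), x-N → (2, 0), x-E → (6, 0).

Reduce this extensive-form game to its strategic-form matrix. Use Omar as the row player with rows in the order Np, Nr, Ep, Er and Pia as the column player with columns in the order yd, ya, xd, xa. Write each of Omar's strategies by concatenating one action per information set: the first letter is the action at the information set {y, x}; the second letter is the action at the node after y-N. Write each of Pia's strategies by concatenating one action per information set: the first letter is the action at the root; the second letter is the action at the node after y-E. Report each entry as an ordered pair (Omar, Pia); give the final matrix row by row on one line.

Np: (7,6) (7,6) (2,0) (2,0) | Nr: (1,5) (1,5) (2,0) (2,0) | Ep: (6,0) (6,3) (6,0) (6,0) | Er: (6,0) (6,3) (6,0) (6,0)

Row Np: yd→(7,6), ya→(7,6), xd→(2,0), xa→(2,0)
Row Nr: yd→(1,5), ya→(1,5), xd→(2,0), xa→(2,0)
Row Ep: yd→(6,0), ya→(6,3), xd→(6,0), xa→(6,0)
Row Er: yd→(6,0), ya→(6,3), xd→(6,0), xa→(6,0)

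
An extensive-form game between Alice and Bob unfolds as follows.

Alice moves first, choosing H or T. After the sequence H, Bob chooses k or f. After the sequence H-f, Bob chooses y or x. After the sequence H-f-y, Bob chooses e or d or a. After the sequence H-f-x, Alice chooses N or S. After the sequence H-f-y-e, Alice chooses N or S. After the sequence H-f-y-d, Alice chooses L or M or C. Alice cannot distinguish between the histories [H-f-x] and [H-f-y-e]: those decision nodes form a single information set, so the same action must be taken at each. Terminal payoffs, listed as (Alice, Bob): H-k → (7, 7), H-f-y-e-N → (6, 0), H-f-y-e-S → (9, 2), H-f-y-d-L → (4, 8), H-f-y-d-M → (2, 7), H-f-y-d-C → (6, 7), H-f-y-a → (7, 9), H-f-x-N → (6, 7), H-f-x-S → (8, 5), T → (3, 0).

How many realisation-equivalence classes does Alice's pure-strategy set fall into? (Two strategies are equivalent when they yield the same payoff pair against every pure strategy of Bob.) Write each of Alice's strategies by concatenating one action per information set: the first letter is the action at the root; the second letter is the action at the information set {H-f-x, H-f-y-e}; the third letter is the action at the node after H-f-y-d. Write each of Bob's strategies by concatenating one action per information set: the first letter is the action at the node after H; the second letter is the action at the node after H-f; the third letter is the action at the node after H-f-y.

Alice has 12 pure strategies: HNL, HNM, HNC, HSL, HSM, HSC, TNL, TNM, TNC, TSL, TSM, TSC. Columns: kye, kyd, kya, kxe, kxd, kxa, fye, fyd, fya, fxe, fxd, fxa.
{HNL} → row (7,7) (7,7) (7,7) (7,7) (7,7) (7,7) (6,0) (4,8) (7,9) (6,7) (6,7) (6,7)
{HNM} → row (7,7) (7,7) (7,7) (7,7) (7,7) (7,7) (6,0) (2,7) (7,9) (6,7) (6,7) (6,7)
{HNC} → row (7,7) (7,7) (7,7) (7,7) (7,7) (7,7) (6,0) (6,7) (7,9) (6,7) (6,7) (6,7)
{HSL} → row (7,7) (7,7) (7,7) (7,7) (7,7) (7,7) (9,2) (4,8) (7,9) (8,5) (8,5) (8,5)
{HSM} → row (7,7) (7,7) (7,7) (7,7) (7,7) (7,7) (9,2) (2,7) (7,9) (8,5) (8,5) (8,5)
{HSC} → row (7,7) (7,7) (7,7) (7,7) (7,7) (7,7) (9,2) (6,7) (7,9) (8,5) (8,5) (8,5)
{TNL, TNM, TNC, TSL, TSM, TSC} → row (3,0) (3,0) (3,0) (3,0) (3,0) (3,0) (3,0) (3,0) (3,0) (3,0) (3,0) (3,0)
That's 7 distinct rows out of 12 strategies.

7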